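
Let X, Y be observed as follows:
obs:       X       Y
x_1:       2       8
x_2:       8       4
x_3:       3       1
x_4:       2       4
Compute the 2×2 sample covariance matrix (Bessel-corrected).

Step 1 — column means:
  mean(X) = (2 + 8 + 3 + 2) / 4 = 15/4 = 3.75
  mean(Y) = (8 + 4 + 1 + 4) / 4 = 17/4 = 4.25

Step 2 — sample covariance S[i,j] = (1/(n-1)) · Σ_k (x_{k,i} - mean_i) · (x_{k,j} - mean_j), with n-1 = 3.
  S[X,X] = ((-1.75)·(-1.75) + (4.25)·(4.25) + (-0.75)·(-0.75) + (-1.75)·(-1.75)) / 3 = 24.75/3 = 8.25
  S[X,Y] = ((-1.75)·(3.75) + (4.25)·(-0.25) + (-0.75)·(-3.25) + (-1.75)·(-0.25)) / 3 = -4.75/3 = -1.5833
  S[Y,Y] = ((3.75)·(3.75) + (-0.25)·(-0.25) + (-3.25)·(-3.25) + (-0.25)·(-0.25)) / 3 = 24.75/3 = 8.25

S is symmetric (S[j,i] = S[i,j]). Assembling:

S = [[8.25, -1.5833],
 [-1.5833, 8.25]]


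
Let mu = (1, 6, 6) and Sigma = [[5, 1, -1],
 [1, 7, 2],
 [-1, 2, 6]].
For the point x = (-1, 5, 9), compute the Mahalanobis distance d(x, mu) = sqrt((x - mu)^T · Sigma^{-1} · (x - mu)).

Step 1 — centre the observation: (x - mu) = (-2, -1, 3).

Step 2 — invert Sigma (cofactor / det for 3×3, or solve directly):
  Sigma^{-1} = [[0.2197, -0.0462, 0.052],
 [-0.0462, 0.1676, -0.0636],
 [0.052, -0.0636, 0.1965]].

Step 3 — form the quadratic (x - mu)^T · Sigma^{-1} · (x - mu):
  Sigma^{-1} · (x - mu) = (-0.237, -0.2659, 0.5491).
  (x - mu)^T · [Sigma^{-1} · (x - mu)] = (-2)·(-0.237) + (-1)·(-0.2659) + (3)·(0.5491) = 2.3873.

Step 4 — take square root: d = √(2.3873) ≈ 1.5451.

d(x, mu) = √(2.3873) ≈ 1.5451


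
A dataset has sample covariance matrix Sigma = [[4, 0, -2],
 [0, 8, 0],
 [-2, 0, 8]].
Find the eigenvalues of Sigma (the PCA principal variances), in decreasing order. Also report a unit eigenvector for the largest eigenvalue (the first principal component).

Step 1 — characteristic polynomial p(λ) = det(λI - Sigma) = λ³ - tr·λ² + c_1·λ - det, where tr = trace, c_1 = sum of the principal 2×2 minors, det = det(Sigma):
  tr = 4 + 8 + 8 = 20,
  c_1 = (4·8 - (0)²) + (4·8 - (-2)²) + (8·8 - (0)²) = 32 + 28 + 64 = 124,
  det = 4·(8·8 - (0)²) - (0)·((0)·8 - (0)·(-2)) + (-2)·((0)·(0) - 8·(-2)) = 4·(64) - (0)·(0) + (-2)·(16) = 224.
  So p(λ) = λ³ - 20λ² + 124λ - 224.
Step 2 — look for an integer root (rational root theorem: any rational root is an integer divisor of 224). Testing λ = 8:
  p(8) = 512 - 1280 + 992 - 224 = 0  ✓
  Dividing out (λ - 8): p(λ) = (λ - 8)(λ² - 12λ + 28).
Step 3 — remaining eigenvalues from the quadratic λ² - 12λ + 28 = 0:
  Δ = 12² - 4·28 = 144 - 112 = 32,  λ = (12 ± √32)/2 = (12 ± 5.6569)/2 ≈ 8.8284 or 3.1716.
  Sorted: λ_1 = 8.8284,  λ_2 = 8,  λ_3 = 3.1716  (check: sum = 20 = tr ✓).

Step 4 — unit eigenvector for λ_1 ≈ 8.8284: v spans the null space of (Sigma - λ_1 I), whose rows are
  r_1 = (-4.8284, 0, -2),  r_2 = (0, -0.8284, 0),  r_3 = (-2, 0, -0.8284).
  v is orthogonal to every row, so take v ∝ r_1 × r_2 = ((0)·(0) - (-2)·(-0.8284), (-2)·(0) - (-4.8284)·(0), (-4.8284)·(-0.8284) - (0)·(0)) ≈ (-1.6569, 0, 4).
  Rescale (multiply by -1 so the first nonzero entry is positive): u = (1.6569, 0, -4).
  ||u|| = √((1.6569)² + (0)² + (-4)²) = √(18.7452) ≈ 4.3296,  v_1 = u/||u|| ≈ (0.3827, 0, -0.9239) (||v_1|| = 1).

λ_1 = 8.8284,  λ_2 = 8,  λ_3 = 3.1716;  v_1 ≈ (0.3827, 0, -0.9239)


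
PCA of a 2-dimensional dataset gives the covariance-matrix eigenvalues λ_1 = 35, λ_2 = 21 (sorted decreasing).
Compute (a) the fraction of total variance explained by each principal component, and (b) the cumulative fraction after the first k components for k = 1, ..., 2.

Step 1 — total variance = trace(Sigma) = Σ λ_i = 35 + 21 = 56.

Step 2 — fraction explained by component i = λ_i / Σ λ:
  PC1: 35/56 = 0.625
  PC2: 21/56 = 0.375

Step 3 — cumulative fraction after k components = (λ_1 + ... + λ_k) / Σ λ:
  k = 1: 35/56 = 0.625
  k = 2: (35 + 21)/56 = 56/56 = 1

Summary (fraction, with percent):

explained: PC1 0.625 (62.5%), PC2 0.375 (37.5%);  cumulative: 0.625, 1


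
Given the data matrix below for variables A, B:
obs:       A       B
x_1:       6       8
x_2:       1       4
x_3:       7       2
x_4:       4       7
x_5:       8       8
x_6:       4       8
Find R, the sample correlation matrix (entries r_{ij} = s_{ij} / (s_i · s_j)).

Step 1 — column means:
  mean(A) = (6 + 1 + 7 + 4 + 8 + 4) / 6 = 30/6 = 5
  mean(B) = (8 + 4 + 2 + 7 + 8 + 8) / 6 = 37/6 = 6.1667

Step 2 — sample variances and covariances s[i,j] = (1/(n-1)) · Σ_k (x_{k,i} - mean_i) · (x_{k,j} - mean_j), with n-1 = 5:
  s[A,A] = ((1)·(1) + (-4)·(-4) + (2)·(2) + (-1)·(-1) + (3)·(3) + (-1)·(-1)) / 5 = 32/5 = 6.4
  s[A,B] = ((1)·(1.8333) + (-4)·(-2.1667) + (2)·(-4.1667) + (-1)·(0.8333) + (3)·(1.8333) + (-1)·(1.8333)) / 5 = 5/5 = 1
  s[B,B] = ((1.8333)·(1.8333) + (-2.1667)·(-2.1667) + (-4.1667)·(-4.1667) + (0.8333)·(0.8333) + (1.8333)·(1.8333) + (1.8333)·(1.8333)) / 5 = 32.8333/5 = 6.5667
  Sample standard deviations s_i = √(s[i,i]):
  s(A) = √(6.4) = 2.5298
  s(B) = √(6.5667) = 2.5626

Step 3 — r_{ij} = s_{ij} / (s_i · s_j):
  r[A,A] = 1 (diagonal).
  r[A,B] = 1 / (2.5298 · 2.5626) = 1 / 6.4828 = 0.1543
  r[B,B] = 1 (diagonal).

R is symmetric with unit diagonal. Assembling:

R = [[1, 0.1543],
 [0.1543, 1]]


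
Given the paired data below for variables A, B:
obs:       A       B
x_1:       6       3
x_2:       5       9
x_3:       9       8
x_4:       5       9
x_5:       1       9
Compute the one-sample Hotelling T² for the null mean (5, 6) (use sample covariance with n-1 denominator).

Step 1 — sample mean vector:
  mean(A) = (6 + 5 + 9 + 5 + 1) / 5 = 26/5 = 5.2
  mean(B) = (3 + 9 + 8 + 9 + 9) / 5 = 38/5 = 7.6
  x̄ = (5.2, 7.6),  deviation x̄ - mu_0 = (5.2, 7.6) - (5, 6) = (0.2, 1.6).

Step 2 — sample covariance matrix, S[i,j] = (1/(n-1)) · Σ_k (x_{k,i} - mean_i) · (x_{k,j} - mean_j), divisor n-1 = 4:
  S[A,A] = ((0.8)·(0.8) + (-0.2)·(-0.2) + (3.8)·(3.8) + (-0.2)·(-0.2) + (-4.2)·(-4.2)) / 4 = 32.8/4 = 8.2
  S[A,B] = ((0.8)·(-4.6) + (-0.2)·(1.4) + (3.8)·(0.4) + (-0.2)·(1.4) + (-4.2)·(1.4)) / 4 = -8.6/4 = -2.15
  S[B,B] = ((-4.6)·(-4.6) + (1.4)·(1.4) + (0.4)·(0.4) + (1.4)·(1.4) + (1.4)·(1.4)) / 4 = 27.2/4 = 6.8
  S = [[8.2, -2.15],
 [-2.15, 6.8]].

Step 3 — invert S. det(S) = 8.2·6.8 - (-2.15)² = 51.1375.
  S^{-1} = (1/det) · [[d, -b], [-b, a]] = [[0.133, 0.042],
 [0.042, 0.1604]].

Step 4 — quadratic form (x̄ - mu_0)^T · S^{-1} · (x̄ - mu_0):
  S^{-1} · (x̄ - mu_0) = (0.0939, 0.265),
  (x̄ - mu_0)^T · [...] = (0.2)·(0.0939) + (1.6)·(0.265) = 0.4427.

Step 5 — scale by n: T² = 5 · 0.4427 = 2.2136.

T² ≈ 2.2136


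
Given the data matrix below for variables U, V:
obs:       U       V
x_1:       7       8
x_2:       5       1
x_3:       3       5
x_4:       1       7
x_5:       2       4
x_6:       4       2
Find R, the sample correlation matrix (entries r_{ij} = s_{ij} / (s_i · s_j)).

Step 1 — column means:
  mean(U) = (7 + 5 + 3 + 1 + 2 + 4) / 6 = 22/6 = 3.6667
  mean(V) = (8 + 1 + 5 + 7 + 4 + 2) / 6 = 27/6 = 4.5

Step 2 — sample variances and covariances s[i,j] = (1/(n-1)) · Σ_k (x_{k,i} - mean_i) · (x_{k,j} - mean_j), with n-1 = 5:
  s[U,U] = ((3.3333)·(3.3333) + (1.3333)·(1.3333) + (-0.6667)·(-0.6667) + (-2.6667)·(-2.6667) + (-1.6667)·(-1.6667) + (0.3333)·(0.3333)) / 5 = 23.3333/5 = 4.6667
  s[U,V] = ((3.3333)·(3.5) + (1.3333)·(-3.5) + (-0.6667)·(0.5) + (-2.6667)·(2.5) + (-1.6667)·(-0.5) + (0.3333)·(-2.5)) / 5 = 0/5 = 0
  s[V,V] = ((3.5)·(3.5) + (-3.5)·(-3.5) + (0.5)·(0.5) + (2.5)·(2.5) + (-0.5)·(-0.5) + (-2.5)·(-2.5)) / 5 = 37.5/5 = 7.5
  Sample standard deviations s_i = √(s[i,i]):
  s(U) = √(4.6667) = 2.1602
  s(V) = √(7.5) = 2.7386

Step 3 — r_{ij} = s_{ij} / (s_i · s_j):
  r[U,U] = 1 (diagonal).
  r[U,V] = 0 / (2.1602 · 2.7386) = 0 / 5.9161 = 0
  r[V,V] = 1 (diagonal).

R is symmetric with unit diagonal. Assembling:

R = [[1, 0],
 [0, 1]]


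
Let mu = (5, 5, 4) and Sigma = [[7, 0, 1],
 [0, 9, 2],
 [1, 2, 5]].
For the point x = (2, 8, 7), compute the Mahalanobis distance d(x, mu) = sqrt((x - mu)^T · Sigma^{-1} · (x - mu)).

Step 1 — centre the observation: (x - mu) = (-3, 3, 3).

Step 2 — invert Sigma (cofactor / det for 3×3, or solve directly):
  Sigma^{-1} = [[0.1475, 0.0072, -0.0324],
 [0.0072, 0.1223, -0.0504],
 [-0.0324, -0.0504, 0.2266]].

Step 3 — form the quadratic (x - mu)^T · Sigma^{-1} · (x - mu):
  Sigma^{-1} · (x - mu) = (-0.518, 0.1942, 0.6259).
  (x - mu)^T · [Sigma^{-1} · (x - mu)] = (-3)·(-0.518) + (3)·(0.1942) + (3)·(0.6259) = 4.0144.

Step 4 — take square root: d = √(4.0144) ≈ 2.0036.

d(x, mu) = √(4.0144) ≈ 2.0036


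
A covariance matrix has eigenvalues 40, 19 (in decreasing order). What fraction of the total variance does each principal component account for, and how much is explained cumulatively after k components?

Step 1 — total variance = trace(Sigma) = Σ λ_i = 40 + 19 = 59.

Step 2 — fraction explained by component i = λ_i / Σ λ:
  PC1: 40/59 = 0.678
  PC2: 19/59 = 0.322

Step 3 — cumulative fraction after k components = (λ_1 + ... + λ_k) / Σ λ:
  k = 1: 40/59 = 0.678
  k = 2: (40 + 19)/59 = 59/59 = 1

Summary (fraction, with percent):

explained: PC1 0.678 (67.8%), PC2 0.322 (32.2%);  cumulative: 0.678, 1


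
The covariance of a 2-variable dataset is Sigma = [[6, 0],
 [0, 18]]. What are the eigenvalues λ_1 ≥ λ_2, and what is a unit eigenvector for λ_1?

Step 1 — characteristic polynomial of 2×2 Sigma:
  det(Sigma - λI) = λ² - trace · λ + det = 0.
  trace = 6 + 18 = 24, det = 6·18 - (0)² = 108.
Step 2 — discriminant:
  Δ = trace² - 4·det = 576 - 432 = 144.
Step 3 — eigenvalues:
  λ = (trace ± √Δ)/2 = (24 ± 12)/2,
  λ_1 = 18,  λ_2 = 6.

Step 4 — unit eigenvector for λ_1: Sigma is diagonal, so its eigenvectors are the coordinate axes. λ_1 = 18 is the diagonal entry on the second coordinate axis, hence
  v_1 = (0, 1) (||v_1|| = 1).

λ_1 = 18,  λ_2 = 6;  v_1 ≈ (0, 1)


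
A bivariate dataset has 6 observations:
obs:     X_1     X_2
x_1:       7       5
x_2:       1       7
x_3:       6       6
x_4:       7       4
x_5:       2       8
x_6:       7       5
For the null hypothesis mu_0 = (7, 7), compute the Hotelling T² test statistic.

Step 1 — sample mean vector:
  mean(X_1) = (7 + 1 + 6 + 7 + 2 + 7) / 6 = 30/6 = 5
  mean(X_2) = (5 + 7 + 6 + 4 + 8 + 5) / 6 = 35/6 = 5.8333
  x̄ = (5, 5.8333),  deviation x̄ - mu_0 = (5, 5.8333) - (7, 7) = (-2, -1.1667).

Step 2 — sample covariance matrix, S[i,j] = (1/(n-1)) · Σ_k (x_{k,i} - mean_i) · (x_{k,j} - mean_j), divisor n-1 = 5:
  S[X_1,X_1] = ((2)·(2) + (-4)·(-4) + (1)·(1) + (2)·(2) + (-3)·(-3) + (2)·(2)) / 5 = 38/5 = 7.6
  S[X_1,X_2] = ((2)·(-0.8333) + (-4)·(1.1667) + (1)·(0.1667) + (2)·(-1.8333) + (-3)·(2.1667) + (2)·(-0.8333)) / 5 = -18/5 = -3.6
  S[X_2,X_2] = ((-0.8333)·(-0.8333) + (1.1667)·(1.1667) + (0.1667)·(0.1667) + (-1.8333)·(-1.8333) + (2.1667)·(2.1667) + (-0.8333)·(-0.8333)) / 5 = 10.8333/5 = 2.1667
  S = [[7.6, -3.6],
 [-3.6, 2.1667]].

Step 3 — invert S. det(S) = 7.6·2.1667 - (-3.6)² = 3.5067.
  S^{-1} = (1/det) · [[d, -b], [-b, a]] = [[0.6179, 1.0266],
 [1.0266, 2.1673]].

Step 4 — quadratic form (x̄ - mu_0)^T · S^{-1} · (x̄ - mu_0):
  S^{-1} · (x̄ - mu_0) = (-2.4335, -4.5817),
  (x̄ - mu_0)^T · [...] = (-2)·(-2.4335) + (-1.1667)·(-4.5817) = 10.2123.

Step 5 — scale by n: T² = 6 · 10.2123 = 61.2738.

T² ≈ 61.2738


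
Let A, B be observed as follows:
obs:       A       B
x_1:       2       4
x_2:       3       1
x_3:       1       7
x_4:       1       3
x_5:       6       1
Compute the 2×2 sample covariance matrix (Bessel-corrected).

Step 1 — column means:
  mean(A) = (2 + 3 + 1 + 1 + 6) / 5 = 13/5 = 2.6
  mean(B) = (4 + 1 + 7 + 3 + 1) / 5 = 16/5 = 3.2

Step 2 — sample covariance S[i,j] = (1/(n-1)) · Σ_k (x_{k,i} - mean_i) · (x_{k,j} - mean_j), with n-1 = 4.
  S[A,A] = ((-0.6)·(-0.6) + (0.4)·(0.4) + (-1.6)·(-1.6) + (-1.6)·(-1.6) + (3.4)·(3.4)) / 4 = 17.2/4 = 4.3
  S[A,B] = ((-0.6)·(0.8) + (0.4)·(-2.2) + (-1.6)·(3.8) + (-1.6)·(-0.2) + (3.4)·(-2.2)) / 4 = -14.6/4 = -3.65
  S[B,B] = ((0.8)·(0.8) + (-2.2)·(-2.2) + (3.8)·(3.8) + (-0.2)·(-0.2) + (-2.2)·(-2.2)) / 4 = 24.8/4 = 6.2

S is symmetric (S[j,i] = S[i,j]). Assembling:

S = [[4.3, -3.65],
 [-3.65, 6.2]]


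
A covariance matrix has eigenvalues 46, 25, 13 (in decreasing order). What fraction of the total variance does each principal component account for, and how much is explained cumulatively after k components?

Step 1 — total variance = trace(Sigma) = Σ λ_i = 46 + 25 + 13 = 84.

Step 2 — fraction explained by component i = λ_i / Σ λ:
  PC1: 46/84 = 0.5476
  PC2: 25/84 = 0.2976
  PC3: 13/84 = 0.1548

Step 3 — cumulative fraction after k components = (λ_1 + ... + λ_k) / Σ λ:
  k = 1: 46/84 = 0.5476
  k = 2: (46 + 25)/84 = 71/84 = 0.8452
  k = 3: (46 + 25 + 13)/84 = 84/84 = 1

Summary (fraction, with percent):

explained: PC1 0.5476 (54.76%), PC2 0.2976 (29.76%), PC3 0.1548 (15.48%);  cumulative: 0.5476, 0.8452, 1


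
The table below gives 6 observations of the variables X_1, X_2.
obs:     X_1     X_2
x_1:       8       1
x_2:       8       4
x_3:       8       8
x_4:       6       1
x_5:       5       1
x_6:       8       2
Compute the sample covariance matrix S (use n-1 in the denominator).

Step 1 — column means:
  mean(X_1) = (8 + 8 + 8 + 6 + 5 + 8) / 6 = 43/6 = 7.1667
  mean(X_2) = (1 + 4 + 8 + 1 + 1 + 2) / 6 = 17/6 = 2.8333

Step 2 — sample covariance S[i,j] = (1/(n-1)) · Σ_k (x_{k,i} - mean_i) · (x_{k,j} - mean_j), with n-1 = 5.
  S[X_1,X_1] = ((0.8333)·(0.8333) + (0.8333)·(0.8333) + (0.8333)·(0.8333) + (-1.1667)·(-1.1667) + (-2.1667)·(-2.1667) + (0.8333)·(0.8333)) / 5 = 8.8333/5 = 1.7667
  S[X_1,X_2] = ((0.8333)·(-1.8333) + (0.8333)·(1.1667) + (0.8333)·(5.1667) + (-1.1667)·(-1.8333) + (-2.1667)·(-1.8333) + (0.8333)·(-0.8333)) / 5 = 9.1667/5 = 1.8333
  S[X_2,X_2] = ((-1.8333)·(-1.8333) + (1.1667)·(1.1667) + (5.1667)·(5.1667) + (-1.8333)·(-1.8333) + (-1.8333)·(-1.8333) + (-0.8333)·(-0.8333)) / 5 = 38.8333/5 = 7.7667

S is symmetric (S[j,i] = S[i,j]). Assembling:

S = [[1.7667, 1.8333],
 [1.8333, 7.7667]]


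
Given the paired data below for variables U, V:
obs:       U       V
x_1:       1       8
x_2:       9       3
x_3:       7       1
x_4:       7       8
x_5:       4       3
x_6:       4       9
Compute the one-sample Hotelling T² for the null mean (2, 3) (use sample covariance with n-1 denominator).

Step 1 — sample mean vector:
  mean(U) = (1 + 9 + 7 + 7 + 4 + 4) / 6 = 32/6 = 5.3333
  mean(V) = (8 + 3 + 1 + 8 + 3 + 9) / 6 = 32/6 = 5.3333
  x̄ = (5.3333, 5.3333),  deviation x̄ - mu_0 = (5.3333, 5.3333) - (2, 3) = (3.3333, 2.3333).

Step 2 — sample covariance matrix, S[i,j] = (1/(n-1)) · Σ_k (x_{k,i} - mean_i) · (x_{k,j} - mean_j), divisor n-1 = 5:
  S[U,U] = ((-4.3333)·(-4.3333) + (3.6667)·(3.6667) + (1.6667)·(1.6667) + (1.6667)·(1.6667) + (-1.3333)·(-1.3333) + (-1.3333)·(-1.3333)) / 5 = 41.3333/5 = 8.2667
  S[U,V] = ((-4.3333)·(2.6667) + (3.6667)·(-2.3333) + (1.6667)·(-4.3333) + (1.6667)·(2.6667) + (-1.3333)·(-2.3333) + (-1.3333)·(3.6667)) / 5 = -24.6667/5 = -4.9333
  S[V,V] = ((2.6667)·(2.6667) + (-2.3333)·(-2.3333) + (-4.3333)·(-4.3333) + (2.6667)·(2.6667) + (-2.3333)·(-2.3333) + (3.6667)·(3.6667)) / 5 = 57.3333/5 = 11.4667
  S = [[8.2667, -4.9333],
 [-4.9333, 11.4667]].

Step 3 — invert S. det(S) = 8.2667·11.4667 - (-4.9333)² = 70.4533.
  S^{-1} = (1/det) · [[d, -b], [-b, a]] = [[0.1628, 0.07],
 [0.07, 0.1173]].

Step 4 — quadratic form (x̄ - mu_0)^T · S^{-1} · (x̄ - mu_0):
  S^{-1} · (x̄ - mu_0) = (0.7059, 0.5072),
  (x̄ - mu_0)^T · [...] = (3.3333)·(0.7059) + (2.3333)·(0.5072) = 3.5365.

Step 5 — scale by n: T² = 6 · 3.5365 = 21.2188.

T² ≈ 21.2188


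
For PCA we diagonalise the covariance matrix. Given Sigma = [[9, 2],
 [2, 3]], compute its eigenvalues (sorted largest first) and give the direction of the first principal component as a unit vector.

Step 1 — characteristic polynomial of 2×2 Sigma:
  det(Sigma - λI) = λ² - trace · λ + det = 0.
  trace = 9 + 3 = 12, det = 9·3 - (2)² = 23.
Step 2 — discriminant:
  Δ = trace² - 4·det = 144 - 92 = 52.
Step 3 — eigenvalues:
  λ = (trace ± √Δ)/2 = (12 ± 7.2111)/2,
  λ_1 = 9.6056,  λ_2 = 2.3944.

Step 4 — unit eigenvector for λ_1: solve (Sigma - λ_1 I)v = 0. First row:
  (9 - 9.6056)·v_x + (2)·v_y = 0, i.e. (-0.6056)·v_x + (2)·v_y = 0,
  so v ∝ (b, λ_1 - a) = (2, 0.6056) = u.
  ||u|| = √((2)² + (0.6056)²) = √(4.3667) ≈ 2.0897,
  v_1 = u/||u|| ≈ (0.9571, 0.2898) (||v_1|| = 1).

λ_1 = 9.6056,  λ_2 = 2.3944;  v_1 ≈ (0.9571, 0.2898)


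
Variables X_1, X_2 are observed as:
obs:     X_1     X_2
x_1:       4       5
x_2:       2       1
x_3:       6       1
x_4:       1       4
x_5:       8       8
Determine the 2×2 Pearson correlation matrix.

Step 1 — column means:
  mean(X_1) = (4 + 2 + 6 + 1 + 8) / 5 = 21/5 = 4.2
  mean(X_2) = (5 + 1 + 1 + 4 + 8) / 5 = 19/5 = 3.8

Step 2 — sample variances and covariances s[i,j] = (1/(n-1)) · Σ_k (x_{k,i} - mean_i) · (x_{k,j} - mean_j), with n-1 = 4:
  s[X_1,X_1] = ((-0.2)·(-0.2) + (-2.2)·(-2.2) + (1.8)·(1.8) + (-3.2)·(-3.2) + (3.8)·(3.8)) / 4 = 32.8/4 = 8.2
  s[X_1,X_2] = ((-0.2)·(1.2) + (-2.2)·(-2.8) + (1.8)·(-2.8) + (-3.2)·(0.2) + (3.8)·(4.2)) / 4 = 16.2/4 = 4.05
  s[X_2,X_2] = ((1.2)·(1.2) + (-2.8)·(-2.8) + (-2.8)·(-2.8) + (0.2)·(0.2) + (4.2)·(4.2)) / 4 = 34.8/4 = 8.7
  Sample standard deviations s_i = √(s[i,i]):
  s(X_1) = √(8.2) = 2.8636
  s(X_2) = √(8.7) = 2.9496

Step 3 — r_{ij} = s_{ij} / (s_i · s_j):
  r[X_1,X_1] = 1 (diagonal).
  r[X_1,X_2] = 4.05 / (2.8636 · 2.9496) = 4.05 / 8.4463 = 0.4795
  r[X_2,X_2] = 1 (diagonal).

R is symmetric with unit diagonal. Assembling:

R = [[1, 0.4795],
 [0.4795, 1]]


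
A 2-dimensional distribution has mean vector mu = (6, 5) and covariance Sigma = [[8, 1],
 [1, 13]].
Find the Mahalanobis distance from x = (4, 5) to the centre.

Step 1 — centre the observation: (x - mu) = (-2, 0).

Step 2 — invert Sigma. det(Sigma) = 8·13 - (1)² = 103.
  Sigma^{-1} = (1/det) · [[d, -b], [-b, a]] = [[0.1262, -0.0097],
 [-0.0097, 0.0777]].

Step 3 — form the quadratic (x - mu)^T · Sigma^{-1} · (x - mu):
  Sigma^{-1} · (x - mu) = (-0.2524, 0.0194).
  (x - mu)^T · [Sigma^{-1} · (x - mu)] = (-2)·(-0.2524) + (0)·(0.0194) = 0.5049.

Step 4 — take square root: d = √(0.5049) ≈ 0.7105.

d(x, mu) = √(0.5049) ≈ 0.7105


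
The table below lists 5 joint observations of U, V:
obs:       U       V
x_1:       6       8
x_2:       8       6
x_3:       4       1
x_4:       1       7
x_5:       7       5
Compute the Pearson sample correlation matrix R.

Step 1 — column means:
  mean(U) = (6 + 8 + 4 + 1 + 7) / 5 = 26/5 = 5.2
  mean(V) = (8 + 6 + 1 + 7 + 5) / 5 = 27/5 = 5.4

Step 2 — sample variances and covariances s[i,j] = (1/(n-1)) · Σ_k (x_{k,i} - mean_i) · (x_{k,j} - mean_j), with n-1 = 4:
  s[U,U] = ((0.8)·(0.8) + (2.8)·(2.8) + (-1.2)·(-1.2) + (-4.2)·(-4.2) + (1.8)·(1.8)) / 4 = 30.8/4 = 7.7
  s[U,V] = ((0.8)·(2.6) + (2.8)·(0.6) + (-1.2)·(-4.4) + (-4.2)·(1.6) + (1.8)·(-0.4)) / 4 = 1.6/4 = 0.4
  s[V,V] = ((2.6)·(2.6) + (0.6)·(0.6) + (-4.4)·(-4.4) + (1.6)·(1.6) + (-0.4)·(-0.4)) / 4 = 29.2/4 = 7.3
  Sample standard deviations s_i = √(s[i,i]):
  s(U) = √(7.7) = 2.7749
  s(V) = √(7.3) = 2.7019

Step 3 — r_{ij} = s_{ij} / (s_i · s_j):
  r[U,U] = 1 (diagonal).
  r[U,V] = 0.4 / (2.7749 · 2.7019) = 0.4 / 7.4973 = 0.0534
  r[V,V] = 1 (diagonal).

R is symmetric with unit diagonal. Assembling:

R = [[1, 0.0534],
 [0.0534, 1]]


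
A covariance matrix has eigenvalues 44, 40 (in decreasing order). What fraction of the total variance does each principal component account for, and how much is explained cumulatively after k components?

Step 1 — total variance = trace(Sigma) = Σ λ_i = 44 + 40 = 84.

Step 2 — fraction explained by component i = λ_i / Σ λ:
  PC1: 44/84 = 0.5238
  PC2: 40/84 = 0.4762

Step 3 — cumulative fraction after k components = (λ_1 + ... + λ_k) / Σ λ:
  k = 1: 44/84 = 0.5238
  k = 2: (44 + 40)/84 = 84/84 = 1

Summary (fraction, with percent):

explained: PC1 0.5238 (52.38%), PC2 0.4762 (47.62%);  cumulative: 0.5238, 1


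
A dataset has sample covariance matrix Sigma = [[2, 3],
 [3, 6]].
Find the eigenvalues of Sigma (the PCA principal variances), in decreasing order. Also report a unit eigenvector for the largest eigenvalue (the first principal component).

Step 1 — characteristic polynomial of 2×2 Sigma:
  det(Sigma - λI) = λ² - trace · λ + det = 0.
  trace = 2 + 6 = 8, det = 2·6 - (3)² = 3.
Step 2 — discriminant:
  Δ = trace² - 4·det = 64 - 12 = 52.
Step 3 — eigenvalues:
  λ = (trace ± √Δ)/2 = (8 ± 7.2111)/2,
  λ_1 = 7.6056,  λ_2 = 0.3944.

Step 4 — unit eigenvector for λ_1: solve (Sigma - λ_1 I)v = 0. First row:
  (2 - 7.6056)·v_x + (3)·v_y = 0, i.e. (-5.6056)·v_x + (3)·v_y = 0,
  so v ∝ (b, λ_1 - a) = (3, 5.6056) = u.
  ||u|| = √((3)² + (5.6056)²) = √(40.4222) ≈ 6.3578,
  v_1 = u/||u|| ≈ (0.4719, 0.8817) (||v_1|| = 1).

λ_1 = 7.6056,  λ_2 = 0.3944;  v_1 ≈ (0.4719, 0.8817)


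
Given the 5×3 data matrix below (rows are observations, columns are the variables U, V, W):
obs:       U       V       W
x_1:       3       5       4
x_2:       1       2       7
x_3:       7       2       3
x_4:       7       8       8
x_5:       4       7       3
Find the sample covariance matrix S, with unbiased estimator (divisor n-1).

Step 1 — column means:
  mean(U) = (3 + 1 + 7 + 7 + 4) / 5 = 22/5 = 4.4
  mean(V) = (5 + 2 + 2 + 8 + 7) / 5 = 24/5 = 4.8
  mean(W) = (4 + 7 + 3 + 8 + 3) / 5 = 25/5 = 5

Step 2 — sample covariance S[i,j] = (1/(n-1)) · Σ_k (x_{k,i} - mean_i) · (x_{k,j} - mean_j), with n-1 = 4.
  S[U,U] = ((-1.4)·(-1.4) + (-3.4)·(-3.4) + (2.6)·(2.6) + (2.6)·(2.6) + (-0.4)·(-0.4)) / 4 = 27.2/4 = 6.8
  S[U,V] = ((-1.4)·(0.2) + (-3.4)·(-2.8) + (2.6)·(-2.8) + (2.6)·(3.2) + (-0.4)·(2.2)) / 4 = 9.4/4 = 2.35
  S[U,W] = ((-1.4)·(-1) + (-3.4)·(2) + (2.6)·(-2) + (2.6)·(3) + (-0.4)·(-2)) / 4 = -2/4 = -0.5
  S[V,V] = ((0.2)·(0.2) + (-2.8)·(-2.8) + (-2.8)·(-2.8) + (3.2)·(3.2) + (2.2)·(2.2)) / 4 = 30.8/4 = 7.7
  S[V,W] = ((0.2)·(-1) + (-2.8)·(2) + (-2.8)·(-2) + (3.2)·(3) + (2.2)·(-2)) / 4 = 5/4 = 1.25
  S[W,W] = ((-1)·(-1) + (2)·(2) + (-2)·(-2) + (3)·(3) + (-2)·(-2)) / 4 = 22/4 = 5.5

S is symmetric (S[j,i] = S[i,j]). Assembling:

S = [[6.8, 2.35, -0.5],
 [2.35, 7.7, 1.25],
 [-0.5, 1.25, 5.5]]


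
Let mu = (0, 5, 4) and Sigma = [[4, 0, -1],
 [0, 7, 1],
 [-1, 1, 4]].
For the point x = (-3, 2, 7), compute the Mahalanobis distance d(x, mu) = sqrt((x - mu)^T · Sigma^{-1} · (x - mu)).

Step 1 — centre the observation: (x - mu) = (-3, -3, 3).

Step 2 — invert Sigma (cofactor / det for 3×3, or solve directly):
  Sigma^{-1} = [[0.2673, -0.0099, 0.0693],
 [-0.0099, 0.1485, -0.0396],
 [0.0693, -0.0396, 0.2772]].

Step 3 — form the quadratic (x - mu)^T · Sigma^{-1} · (x - mu):
  Sigma^{-1} · (x - mu) = (-0.5644, -0.5347, 0.7426).
  (x - mu)^T · [Sigma^{-1} · (x - mu)] = (-3)·(-0.5644) + (-3)·(-0.5347) + (3)·(0.7426) = 5.5248.

Step 4 — take square root: d = √(5.5248) ≈ 2.3505.

d(x, mu) = √(5.5248) ≈ 2.3505


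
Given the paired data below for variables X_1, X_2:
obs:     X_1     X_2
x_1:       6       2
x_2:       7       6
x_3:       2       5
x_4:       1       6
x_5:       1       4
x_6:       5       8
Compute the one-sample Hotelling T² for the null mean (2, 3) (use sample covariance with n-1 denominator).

Step 1 — sample mean vector:
  mean(X_1) = (6 + 7 + 2 + 1 + 1 + 5) / 6 = 22/6 = 3.6667
  mean(X_2) = (2 + 6 + 5 + 6 + 4 + 8) / 6 = 31/6 = 5.1667
  x̄ = (3.6667, 5.1667),  deviation x̄ - mu_0 = (3.6667, 5.1667) - (2, 3) = (1.6667, 2.1667).

Step 2 — sample covariance matrix, S[i,j] = (1/(n-1)) · Σ_k (x_{k,i} - mean_i) · (x_{k,j} - mean_j), divisor n-1 = 5:
  S[X_1,X_1] = ((2.3333)·(2.3333) + (3.3333)·(3.3333) + (-1.6667)·(-1.6667) + (-2.6667)·(-2.6667) + (-2.6667)·(-2.6667) + (1.3333)·(1.3333)) / 5 = 35.3333/5 = 7.0667
  S[X_1,X_2] = ((2.3333)·(-3.1667) + (3.3333)·(0.8333) + (-1.6667)·(-0.1667) + (-2.6667)·(0.8333) + (-2.6667)·(-1.1667) + (1.3333)·(2.8333)) / 5 = 0.3333/5 = 0.0667
  S[X_2,X_2] = ((-3.1667)·(-3.1667) + (0.8333)·(0.8333) + (-0.1667)·(-0.1667) + (0.8333)·(0.8333) + (-1.1667)·(-1.1667) + (2.8333)·(2.8333)) / 5 = 20.8333/5 = 4.1667
  S = [[7.0667, 0.0667],
 [0.0667, 4.1667]].

Step 3 — invert S. det(S) = 7.0667·4.1667 - (0.0667)² = 29.44.
  S^{-1} = (1/det) · [[d, -b], [-b, a]] = [[0.1415, -0.0023],
 [-0.0023, 0.24]].

Step 4 — quadratic form (x̄ - mu_0)^T · S^{-1} · (x̄ - mu_0):
  S^{-1} · (x̄ - mu_0) = (0.231, 0.5163),
  (x̄ - mu_0)^T · [...] = (1.6667)·(0.231) + (2.1667)·(0.5163) = 1.5036.

Step 5 — scale by n: T² = 6 · 1.5036 = 9.0217.

T² ≈ 9.0217


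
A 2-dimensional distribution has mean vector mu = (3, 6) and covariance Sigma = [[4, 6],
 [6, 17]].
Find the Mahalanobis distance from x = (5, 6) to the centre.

Step 1 — centre the observation: (x - mu) = (2, 0).

Step 2 — invert Sigma. det(Sigma) = 4·17 - (6)² = 32.
  Sigma^{-1} = (1/det) · [[d, -b], [-b, a]] = [[0.5312, -0.1875],
 [-0.1875, 0.125]].

Step 3 — form the quadratic (x - mu)^T · Sigma^{-1} · (x - mu):
  Sigma^{-1} · (x - mu) = (1.0625, -0.375).
  (x - mu)^T · [Sigma^{-1} · (x - mu)] = (2)·(1.0625) + (0)·(-0.375) = 2.125.

Step 4 — take square root: d = √(2.125) ≈ 1.4577.

d(x, mu) = √(2.125) ≈ 1.4577


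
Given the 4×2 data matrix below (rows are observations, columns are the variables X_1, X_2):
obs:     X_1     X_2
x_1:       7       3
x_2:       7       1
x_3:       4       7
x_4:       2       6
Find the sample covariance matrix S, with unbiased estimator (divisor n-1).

Step 1 — column means:
  mean(X_1) = (7 + 7 + 4 + 2) / 4 = 20/4 = 5
  mean(X_2) = (3 + 1 + 7 + 6) / 4 = 17/4 = 4.25

Step 2 — sample covariance S[i,j] = (1/(n-1)) · Σ_k (x_{k,i} - mean_i) · (x_{k,j} - mean_j), with n-1 = 3.
  S[X_1,X_1] = ((2)·(2) + (2)·(2) + (-1)·(-1) + (-3)·(-3)) / 3 = 18/3 = 6
  S[X_1,X_2] = ((2)·(-1.25) + (2)·(-3.25) + (-1)·(2.75) + (-3)·(1.75)) / 3 = -17/3 = -5.6667
  S[X_2,X_2] = ((-1.25)·(-1.25) + (-3.25)·(-3.25) + (2.75)·(2.75) + (1.75)·(1.75)) / 3 = 22.75/3 = 7.5833

S is symmetric (S[j,i] = S[i,j]). Assembling:

S = [[6, -5.6667],
 [-5.6667, 7.5833]]


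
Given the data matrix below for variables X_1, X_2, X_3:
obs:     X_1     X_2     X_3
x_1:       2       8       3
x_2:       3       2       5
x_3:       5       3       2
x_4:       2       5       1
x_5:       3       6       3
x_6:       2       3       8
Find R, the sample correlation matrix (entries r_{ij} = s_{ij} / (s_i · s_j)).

Step 1 — column means:
  mean(X_1) = (2 + 3 + 5 + 2 + 3 + 2) / 6 = 17/6 = 2.8333
  mean(X_2) = (8 + 2 + 3 + 5 + 6 + 3) / 6 = 27/6 = 4.5
  mean(X_3) = (3 + 5 + 2 + 1 + 3 + 8) / 6 = 22/6 = 3.6667

Step 2 — sample variances and covariances s[i,j] = (1/(n-1)) · Σ_k (x_{k,i} - mean_i) · (x_{k,j} - mean_j), with n-1 = 5:
  s[X_1,X_1] = ((-0.8333)·(-0.8333) + (0.1667)·(0.1667) + (2.1667)·(2.1667) + (-0.8333)·(-0.8333) + (0.1667)·(0.1667) + (-0.8333)·(-0.8333)) / 5 = 6.8333/5 = 1.3667
  s[X_1,X_2] = ((-0.8333)·(3.5) + (0.1667)·(-2.5) + (2.1667)·(-1.5) + (-0.8333)·(0.5) + (0.1667)·(1.5) + (-0.8333)·(-1.5)) / 5 = -5.5/5 = -1.1
  s[X_1,X_3] = ((-0.8333)·(-0.6667) + (0.1667)·(1.3333) + (2.1667)·(-1.6667) + (-0.8333)·(-2.6667) + (0.1667)·(-0.6667) + (-0.8333)·(4.3333)) / 5 = -4.3333/5 = -0.8667
  s[X_2,X_2] = ((3.5)·(3.5) + (-2.5)·(-2.5) + (-1.5)·(-1.5) + (0.5)·(0.5) + (1.5)·(1.5) + (-1.5)·(-1.5)) / 5 = 25.5/5 = 5.1
  s[X_2,X_3] = ((3.5)·(-0.6667) + (-2.5)·(1.3333) + (-1.5)·(-1.6667) + (0.5)·(-2.6667) + (1.5)·(-0.6667) + (-1.5)·(4.3333)) / 5 = -12/5 = -2.4
  s[X_3,X_3] = ((-0.6667)·(-0.6667) + (1.3333)·(1.3333) + (-1.6667)·(-1.6667) + (-2.6667)·(-2.6667) + (-0.6667)·(-0.6667) + (4.3333)·(4.3333)) / 5 = 31.3333/5 = 6.2667
  Sample standard deviations s_i = √(s[i,i]):
  s(X_1) = √(1.3667) = 1.169
  s(X_2) = √(5.1) = 2.2583
  s(X_3) = √(6.2667) = 2.5033

Step 3 — r_{ij} = s_{ij} / (s_i · s_j):
  r[X_1,X_1] = 1 (diagonal).
  r[X_1,X_2] = -1.1 / (1.169 · 2.2583) = -1.1 / 2.6401 = -0.4167
  r[X_1,X_3] = -0.8667 / (1.169 · 2.5033) = -0.8667 / 2.9265 = -0.2961
  r[X_2,X_2] = 1 (diagonal).
  r[X_2,X_3] = -2.4 / (2.2583 · 2.5033) = -2.4 / 5.6533 = -0.4245
  r[X_3,X_3] = 1 (diagonal).

R is symmetric with unit diagonal. Assembling:

R = [[1, -0.4167, -0.2961],
 [-0.4167, 1, -0.4245],
 [-0.2961, -0.4245, 1]]


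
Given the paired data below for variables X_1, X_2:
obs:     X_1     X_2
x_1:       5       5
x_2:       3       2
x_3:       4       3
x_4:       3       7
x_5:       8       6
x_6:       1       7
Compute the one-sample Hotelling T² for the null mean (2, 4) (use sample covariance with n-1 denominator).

Step 1 — sample mean vector:
  mean(X_1) = (5 + 3 + 4 + 3 + 8 + 1) / 6 = 24/6 = 4
  mean(X_2) = (5 + 2 + 3 + 7 + 6 + 7) / 6 = 30/6 = 5
  x̄ = (4, 5),  deviation x̄ - mu_0 = (4, 5) - (2, 4) = (2, 1).

Step 2 — sample covariance matrix, S[i,j] = (1/(n-1)) · Σ_k (x_{k,i} - mean_i) · (x_{k,j} - mean_j), divisor n-1 = 5:
  S[X_1,X_1] = ((1)·(1) + (-1)·(-1) + (0)·(0) + (-1)·(-1) + (4)·(4) + (-3)·(-3)) / 5 = 28/5 = 5.6
  S[X_1,X_2] = ((1)·(0) + (-1)·(-3) + (0)·(-2) + (-1)·(2) + (4)·(1) + (-3)·(2)) / 5 = -1/5 = -0.2
  S[X_2,X_2] = ((0)·(0) + (-3)·(-3) + (-2)·(-2) + (2)·(2) + (1)·(1) + (2)·(2)) / 5 = 22/5 = 4.4
  S = [[5.6, -0.2],
 [-0.2, 4.4]].

Step 3 — invert S. det(S) = 5.6·4.4 - (-0.2)² = 24.6.
  S^{-1} = (1/det) · [[d, -b], [-b, a]] = [[0.1789, 0.0081],
 [0.0081, 0.2276]].

Step 4 — quadratic form (x̄ - mu_0)^T · S^{-1} · (x̄ - mu_0):
  S^{-1} · (x̄ - mu_0) = (0.3659, 0.2439),
  (x̄ - mu_0)^T · [...] = (2)·(0.3659) + (1)·(0.2439) = 0.9756.

Step 5 — scale by n: T² = 6 · 0.9756 = 5.8537.

T² ≈ 5.8537


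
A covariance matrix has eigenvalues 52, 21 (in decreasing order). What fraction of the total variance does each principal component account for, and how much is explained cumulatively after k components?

Step 1 — total variance = trace(Sigma) = Σ λ_i = 52 + 21 = 73.

Step 2 — fraction explained by component i = λ_i / Σ λ:
  PC1: 52/73 = 0.7123
  PC2: 21/73 = 0.2877

Step 3 — cumulative fraction after k components = (λ_1 + ... + λ_k) / Σ λ:
  k = 1: 52/73 = 0.7123
  k = 2: (52 + 21)/73 = 73/73 = 1

Summary (fraction, with percent):

explained: PC1 0.7123 (71.23%), PC2 0.2877 (28.77%);  cumulative: 0.7123, 1


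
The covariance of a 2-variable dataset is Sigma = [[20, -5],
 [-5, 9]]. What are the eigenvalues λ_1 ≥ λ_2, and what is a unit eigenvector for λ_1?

Step 1 — characteristic polynomial of 2×2 Sigma:
  det(Sigma - λI) = λ² - trace · λ + det = 0.
  trace = 20 + 9 = 29, det = 20·9 - (-5)² = 155.
Step 2 — discriminant:
  Δ = trace² - 4·det = 841 - 620 = 221.
Step 3 — eigenvalues:
  λ = (trace ± √Δ)/2 = (29 ± 14.8661)/2,
  λ_1 = 21.933,  λ_2 = 7.067.

Step 4 — unit eigenvector for λ_1: solve (Sigma - λ_1 I)v = 0. First row:
  (20 - 21.933)·v_x + (-5)·v_y = 0, i.e. (-1.933)·v_x + (-5)·v_y = 0,
  so v ∝ (b, λ_1 - a) = (-5, 1.933); multiply by -1 so the first entry is positive: u = (5, -1.933).
  ||u|| = √((5)² + (-1.933)²) = √(28.7366) ≈ 5.3607,
  v_1 = u/||u|| ≈ (0.9327, -0.3606) (||v_1|| = 1).

λ_1 = 21.933,  λ_2 = 7.067;  v_1 ≈ (0.9327, -0.3606)


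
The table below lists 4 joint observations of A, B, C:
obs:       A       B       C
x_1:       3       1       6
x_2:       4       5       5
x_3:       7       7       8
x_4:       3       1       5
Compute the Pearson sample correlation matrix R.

Step 1 — column means:
  mean(A) = (3 + 4 + 7 + 3) / 4 = 17/4 = 4.25
  mean(B) = (1 + 5 + 7 + 1) / 4 = 14/4 = 3.5
  mean(C) = (6 + 5 + 8 + 5) / 4 = 24/4 = 6

Step 2 — sample variances and covariances s[i,j] = (1/(n-1)) · Σ_k (x_{k,i} - mean_i) · (x_{k,j} - mean_j), with n-1 = 3:
  s[A,A] = ((-1.25)·(-1.25) + (-0.25)·(-0.25) + (2.75)·(2.75) + (-1.25)·(-1.25)) / 3 = 10.75/3 = 3.5833
  s[A,B] = ((-1.25)·(-2.5) + (-0.25)·(1.5) + (2.75)·(3.5) + (-1.25)·(-2.5)) / 3 = 15.5/3 = 5.1667
  s[A,C] = ((-1.25)·(0) + (-0.25)·(-1) + (2.75)·(2) + (-1.25)·(-1)) / 3 = 7/3 = 2.3333
  s[B,B] = ((-2.5)·(-2.5) + (1.5)·(1.5) + (3.5)·(3.5) + (-2.5)·(-2.5)) / 3 = 27/3 = 9
  s[B,C] = ((-2.5)·(0) + (1.5)·(-1) + (3.5)·(2) + (-2.5)·(-1)) / 3 = 8/3 = 2.6667
  s[C,C] = ((0)·(0) + (-1)·(-1) + (2)·(2) + (-1)·(-1)) / 3 = 6/3 = 2
  Sample standard deviations s_i = √(s[i,i]):
  s(A) = √(3.5833) = 1.893
  s(B) = √(9) = 3
  s(C) = √(2) = 1.4142

Step 3 — r_{ij} = s_{ij} / (s_i · s_j):
  r[A,A] = 1 (diagonal).
  r[A,B] = 5.1667 / (1.893 · 3) = 5.1667 / 5.6789 = 0.9098
  r[A,C] = 2.3333 / (1.893 · 1.4142) = 2.3333 / 2.6771 = 0.8716
  r[B,B] = 1 (diagonal).
  r[B,C] = 2.6667 / (3 · 1.4142) = 2.6667 / 4.2426 = 0.6285
  r[C,C] = 1 (diagonal).

R is symmetric with unit diagonal. Assembling:

R = [[1, 0.9098, 0.8716],
 [0.9098, 1, 0.6285],
 [0.8716, 0.6285, 1]]


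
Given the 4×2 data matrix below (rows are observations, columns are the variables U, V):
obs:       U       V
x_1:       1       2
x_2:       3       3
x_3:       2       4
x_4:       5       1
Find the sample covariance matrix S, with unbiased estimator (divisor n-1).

Step 1 — column means:
  mean(U) = (1 + 3 + 2 + 5) / 4 = 11/4 = 2.75
  mean(V) = (2 + 3 + 4 + 1) / 4 = 10/4 = 2.5

Step 2 — sample covariance S[i,j] = (1/(n-1)) · Σ_k (x_{k,i} - mean_i) · (x_{k,j} - mean_j), with n-1 = 3.
  S[U,U] = ((-1.75)·(-1.75) + (0.25)·(0.25) + (-0.75)·(-0.75) + (2.25)·(2.25)) / 3 = 8.75/3 = 2.9167
  S[U,V] = ((-1.75)·(-0.5) + (0.25)·(0.5) + (-0.75)·(1.5) + (2.25)·(-1.5)) / 3 = -3.5/3 = -1.1667
  S[V,V] = ((-0.5)·(-0.5) + (0.5)·(0.5) + (1.5)·(1.5) + (-1.5)·(-1.5)) / 3 = 5/3 = 1.6667

S is symmetric (S[j,i] = S[i,j]). Assembling:

S = [[2.9167, -1.1667],
 [-1.1667, 1.6667]]


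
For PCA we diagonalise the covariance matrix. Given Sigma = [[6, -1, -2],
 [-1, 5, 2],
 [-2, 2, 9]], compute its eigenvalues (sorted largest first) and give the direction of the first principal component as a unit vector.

Step 1 — characteristic polynomial p(λ) = det(λI - Sigma) = λ³ - tr·λ² + c_1·λ - det, where tr = trace, c_1 = sum of the principal 2×2 minors, det = det(Sigma):
  tr = 6 + 5 + 9 = 20,
  c_1 = (6·5 - (-1)²) + (6·9 - (-2)²) + (5·9 - (2)²) = 29 + 50 + 41 = 120,
  det = 6·(5·9 - (2)²) - (-1)·((-1)·9 - (2)·(-2)) + (-2)·((-1)·(2) - 5·(-2)) = 6·(41) - (-1)·(-5) + (-2)·(8) = 225.
  So p(λ) = λ³ - 20λ² + 120λ - 225.
Step 2 — look for an integer root (rational root theorem: any rational root is an integer divisor of 225). Testing λ = 5:
  p(5) = 125 - 500 + 600 - 225 = 0  ✓
  Dividing out (λ - 5): p(λ) = (λ - 5)(λ² - 15λ + 45).
Step 3 — remaining eigenvalues from the quadratic λ² - 15λ + 45 = 0:
  Δ = 15² - 4·45 = 225 - 180 = 45,  λ = (15 ± √45)/2 = (15 ± 6.7082)/2 ≈ 10.8541 or 4.1459.
  Sorted: λ_1 = 10.8541,  λ_2 = 5,  λ_3 = 4.1459  (check: sum = 20 = tr ✓).

Step 4 — unit eigenvector for λ_1 ≈ 10.8541: v spans the null space of (Sigma - λ_1 I), whose rows are
  r_1 = (-4.8541, -1, -2),  r_2 = (-1, -5.8541, 2),  r_3 = (-2, 2, -1.8541).
  v is orthogonal to every row, so take v ∝ r_1 × r_2 = ((-1)·(2) - (-2)·(-5.8541), (-2)·(-1) - (-4.8541)·(2), (-4.8541)·(-5.8541) - (-1)·(-1)) ≈ (-13.7082, 11.7082, 27.4164).
  Rescale (multiply by -1 so the first nonzero entry is positive): u = (13.7082, -11.7082, -27.4164).
  ||u|| = √((13.7082)² + (-11.7082)² + (-27.4164)²) = √(1076.6563) ≈ 32.8124,  v_1 = u/||u|| ≈ (0.4178, -0.3568, -0.8355) (||v_1|| = 1).

λ_1 = 10.8541,  λ_2 = 5,  λ_3 = 4.1459;  v_1 ≈ (0.4178, -0.3568, -0.8355)


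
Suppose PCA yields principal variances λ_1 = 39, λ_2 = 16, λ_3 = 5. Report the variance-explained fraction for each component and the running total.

Step 1 — total variance = trace(Sigma) = Σ λ_i = 39 + 16 + 5 = 60.

Step 2 — fraction explained by component i = λ_i / Σ λ:
  PC1: 39/60 = 0.65
  PC2: 16/60 = 0.2667
  PC3: 5/60 = 0.0833

Step 3 — cumulative fraction after k components = (λ_1 + ... + λ_k) / Σ λ:
  k = 1: 39/60 = 0.65
  k = 2: (39 + 16)/60 = 55/60 = 0.9167
  k = 3: (39 + 16 + 5)/60 = 60/60 = 1

Summary (fraction, with percent):

explained: PC1 0.65 (65%), PC2 0.2667 (26.67%), PC3 0.0833 (8.33%);  cumulative: 0.65, 0.9167, 1


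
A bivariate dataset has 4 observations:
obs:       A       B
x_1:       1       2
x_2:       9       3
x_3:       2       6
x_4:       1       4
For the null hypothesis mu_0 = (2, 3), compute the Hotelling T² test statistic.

Step 1 — sample mean vector:
  mean(A) = (1 + 9 + 2 + 1) / 4 = 13/4 = 3.25
  mean(B) = (2 + 3 + 6 + 4) / 4 = 15/4 = 3.75
  x̄ = (3.25, 3.75),  deviation x̄ - mu_0 = (3.25, 3.75) - (2, 3) = (1.25, 0.75).

Step 2 — sample covariance matrix, S[i,j] = (1/(n-1)) · Σ_k (x_{k,i} - mean_i) · (x_{k,j} - mean_j), divisor n-1 = 3:
  S[A,A] = ((-2.25)·(-2.25) + (5.75)·(5.75) + (-1.25)·(-1.25) + (-2.25)·(-2.25)) / 3 = 44.75/3 = 14.9167
  S[A,B] = ((-2.25)·(-1.75) + (5.75)·(-0.75) + (-1.25)·(2.25) + (-2.25)·(0.25)) / 3 = -3.75/3 = -1.25
  S[B,B] = ((-1.75)·(-1.75) + (-0.75)·(-0.75) + (2.25)·(2.25) + (0.25)·(0.25)) / 3 = 8.75/3 = 2.9167
  S = [[14.9167, -1.25],
 [-1.25, 2.9167]].

Step 3 — invert S. det(S) = 14.9167·2.9167 - (-1.25)² = 41.9444.
  S^{-1} = (1/det) · [[d, -b], [-b, a]] = [[0.0695, 0.0298],
 [0.0298, 0.3556]].

Step 4 — quadratic form (x̄ - mu_0)^T · S^{-1} · (x̄ - mu_0):
  S^{-1} · (x̄ - mu_0) = (0.1093, 0.304),
  (x̄ - mu_0)^T · [...] = (1.25)·(0.1093) + (0.75)·(0.304) = 0.3646.

Step 5 — scale by n: T² = 4 · 0.3646 = 1.4583.

T² ≈ 1.4583


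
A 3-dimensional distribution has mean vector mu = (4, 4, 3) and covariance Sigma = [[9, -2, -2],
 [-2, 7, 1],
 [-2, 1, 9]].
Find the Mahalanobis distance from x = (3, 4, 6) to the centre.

Step 1 — centre the observation: (x - mu) = (-1, 0, 3).

Step 2 — invert Sigma (cofactor / det for 3×3, or solve directly):
  Sigma^{-1} = [[0.1235, 0.0319, 0.0239],
 [0.0319, 0.1534, -0.01],
 [0.0239, -0.01, 0.1175]].

Step 3 — form the quadratic (x - mu)^T · Sigma^{-1} · (x - mu):
  Sigma^{-1} · (x - mu) = (-0.0518, -0.0618, 0.3287).
  (x - mu)^T · [Sigma^{-1} · (x - mu)] = (-1)·(-0.0518) + (0)·(-0.0618) + (3)·(0.3287) = 1.0378.

Step 4 — take square root: d = √(1.0378) ≈ 1.0187.

d(x, mu) = √(1.0378) ≈ 1.0187


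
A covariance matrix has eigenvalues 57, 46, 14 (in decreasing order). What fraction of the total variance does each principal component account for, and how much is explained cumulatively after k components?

Step 1 — total variance = trace(Sigma) = Σ λ_i = 57 + 46 + 14 = 117.

Step 2 — fraction explained by component i = λ_i / Σ λ:
  PC1: 57/117 = 0.4872
  PC2: 46/117 = 0.3932
  PC3: 14/117 = 0.1197

Step 3 — cumulative fraction after k components = (λ_1 + ... + λ_k) / Σ λ:
  k = 1: 57/117 = 0.4872
  k = 2: (57 + 46)/117 = 103/117 = 0.8803
  k = 3: (57 + 46 + 14)/117 = 117/117 = 1

Summary (fraction, with percent):

explained: PC1 0.4872 (48.72%), PC2 0.3932 (39.32%), PC3 0.1197 (11.97%);  cumulative: 0.4872, 0.8803, 1


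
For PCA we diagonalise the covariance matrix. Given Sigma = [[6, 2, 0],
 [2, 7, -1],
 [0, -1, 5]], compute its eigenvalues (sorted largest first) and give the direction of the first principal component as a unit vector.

Step 1 — characteristic polynomial p(λ) = det(λI - Sigma) = λ³ - tr·λ² + c_1·λ - det, where tr = trace, c_1 = sum of the principal 2×2 minors, det = det(Sigma):
  tr = 6 + 7 + 5 = 18,
  c_1 = (6·7 - (2)²) + (6·5 - (0)²) + (7·5 - (-1)²) = 38 + 30 + 34 = 102,
  det = 6·(7·5 - (-1)²) - (2)·((2)·5 - (-1)·(0)) + (0)·((2)·(-1) - 7·(0)) = 6·(34) - (2)·(10) + (0)·(-2) = 184.
  So p(λ) = λ³ - 18λ² + 102λ - 184.
Step 2 — look for an integer root (rational root theorem: any rational root is an integer divisor of 184). Testing λ = 4:
  p(4) = 64 - 288 + 408 - 184 = 0  ✓
  Dividing out (λ - 4): p(λ) = (λ - 4)(λ² - 14λ + 46).
Step 3 — remaining eigenvalues from the quadratic λ² - 14λ + 46 = 0:
  Δ = 14² - 4·46 = 196 - 184 = 12,  λ = (14 ± √12)/2 = (14 ± 3.4641)/2 ≈ 8.7321 or 5.2679.
  Sorted: λ_1 = 8.7321,  λ_2 = 5.2679,  λ_3 = 4  (check: sum = 18 = tr ✓).

Step 4 — unit eigenvector for λ_1 ≈ 8.7321: v spans the null space of (Sigma - λ_1 I), whose rows are
  r_1 = (-2.7321, 2, 0),  r_2 = (2, -1.7321, -1),  r_3 = (0, -1, -3.7321).
  v is orthogonal to every row, so take v ∝ r_1 × r_2 = ((2)·(-1) - (0)·(-1.7321), (0)·(2) - (-2.7321)·(-1), (-2.7321)·(-1.7321) - (2)·(2)) ≈ (-2, -2.7321, 0.7321).
  Rescale (multiply by -1 so the first nonzero entry is positive): u = (2, 2.7321, -0.7321).
  ||u|| = √((2)² + (2.7321)² + (-0.7321)²) = √(12) ≈ 3.4641,  v_1 = u/||u|| ≈ (0.5774, 0.7887, -0.2113) (||v_1|| = 1).

λ_1 = 8.7321,  λ_2 = 5.2679,  λ_3 = 4;  v_1 ≈ (0.5774, 0.7887, -0.2113)
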